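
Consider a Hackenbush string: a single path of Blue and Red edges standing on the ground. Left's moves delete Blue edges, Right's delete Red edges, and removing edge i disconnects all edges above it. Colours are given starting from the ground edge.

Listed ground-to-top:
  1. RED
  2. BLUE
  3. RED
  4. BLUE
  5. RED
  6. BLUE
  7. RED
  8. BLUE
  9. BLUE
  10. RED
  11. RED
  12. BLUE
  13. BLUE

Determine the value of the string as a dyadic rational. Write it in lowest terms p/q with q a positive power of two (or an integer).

Prefix values for RED BLUE RED BLUE RED BLUE RED BLUE BLUE RED RED BLUE BLUE via {L|R} + simplicity:
val(R) = { none | 0 } = -1
val(RB) = { -1 | 0 } = -1/2
val(RBR) = { -1 | -1/2 0 } = -3/4
val(RBRB) = { -1 -3/4 | -1/2 0 } = -5/8
val(RBRBR) = { -1 -3/4 | -5/8 -1/2 0 } = -11/16
val(RBRBRB) = { -1 -3/4 -11/16 | -5/8 -1/2 0 } = -21/32
val(RBRBRBR) = { -1 -3/4 -11/16 | -21/32 -5/8 -1/2 0 } = -43/64
val(RBRBRBRB) = { -1 -3/4 -11/16 -43/64 | -21/32 -5/8 -1/2 0 } = -85/128
val(RBRBRBRBB) = { -1 -3/4 -11/16 -43/64 -85/128 | -21/32 -5/8 -1/2 0 } = -169/256
val(RBRBRBRBBR) = { -1 -3/4 -11/16 -43/64 -85/128 | -169/256 -21/32 -5/8 -1/2 0 } = -339/512
val(RBRBRBRBBRR) = { -1 -3/4 -11/16 -43/64 -85/128 | -339/512 -169/256 -21/32 -5/8 -1/2 0 } = -679/1024
val(RBRBRBRBBRRB) = { -1 -3/4 -11/16 -43/64 -85/128 -679/1024 | -339/512 -169/256 -21/32 -5/8 -1/2 0 } = -1357/2048
val(RBRBRBRBBRRBB) = { -1 -3/4 -11/16 -43/64 -85/128 -679/1024 -1357/2048 | -339/512 -169/256 -21/32 -5/8 -1/2 0 } = -2713/4096

-2713/4096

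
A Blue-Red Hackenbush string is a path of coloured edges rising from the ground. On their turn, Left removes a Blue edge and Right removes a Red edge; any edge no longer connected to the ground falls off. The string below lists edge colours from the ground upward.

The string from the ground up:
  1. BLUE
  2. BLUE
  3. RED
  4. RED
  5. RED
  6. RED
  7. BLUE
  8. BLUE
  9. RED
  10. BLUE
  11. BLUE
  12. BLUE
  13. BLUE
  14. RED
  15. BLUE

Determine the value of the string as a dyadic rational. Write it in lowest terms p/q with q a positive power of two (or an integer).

9083/8192

step 1: add BLUE to get B; options L={ 0 } R={ (no moves) } so 1
step 2: add BLUE to get BB; options L={ 0,1 } R={ (no moves) } so 2
step 3: add RED to get BBR; options L={ 0,1 } R={ 2 } so 3/2
step 4: add RED to get BBRR; options L={ 0,1 } R={ 3/2,2 } so 5/4
step 5: add RED to get BBRRR; options L={ 0,1 } R={ 5/4,3/2,2 } so 9/8
step 6: add RED to get BBRRRR; options L={ 0,1 } R={ 9/8,5/4,3/2,2 } so 17/16
step 7: add BLUE to get BBRRRRB; options L={ 0,1,17/16 } R={ 9/8,5/4,3/2,2 } so 35/32
step 8: add BLUE to get BBRRRRBB; options L={ 0,1,17/16,35/32 } R={ 9/8,5/4,3/2,2 } so 71/64
step 9: add RED to get BBRRRRBBR; options L={ 0,1,17/16,35/32 } R={ 71/64,9/8,5/4,3/2,2 } so 141/128
step 10: add BLUE to get BBRRRRBBRB; options L={ 0,1,17/16,35/32,141/128 } R={ 71/64,9/8,5/4,3/2,2 } so 283/256
step 11: add BLUE to get BBRRRRBBRBB; options L={ 0,1,17/16,35/32,141/128,283/256 } R={ 71/64,9/8,5/4,3/2,2 } so 567/512
step 12: add BLUE to get BBRRRRBBRBBB; options L={ 0,1,17/16,35/32,141/128,283/256,567/512 } R={ 71/64,9/8,5/4,3/2,2 } so 1135/1024
step 13: add BLUE to get BBRRRRBBRBBBB; options L={ 0,1,17/16,35/32,141/128,283/256,567/512,1135/1024 } R={ 71/64,9/8,5/4,3/2,2 } so 2271/2048
step 14: add RED to get BBRRRRBBRBBBBR; options L={ 0,1,17/16,35/32,141/128,283/256,567/512,1135/1024 } R={ 2271/2048,71/64,9/8,5/4,3/2,2 } so 4541/4096
step 15: add BLUE to get BBRRRRBBRBBBBRB; options L={ 0,1,17/16,35/32,141/128,283/256,567/512,1135/1024,4541/4096 } R={ 2271/2048,71/64,9/8,5/4,3/2,2 } so 9083/8192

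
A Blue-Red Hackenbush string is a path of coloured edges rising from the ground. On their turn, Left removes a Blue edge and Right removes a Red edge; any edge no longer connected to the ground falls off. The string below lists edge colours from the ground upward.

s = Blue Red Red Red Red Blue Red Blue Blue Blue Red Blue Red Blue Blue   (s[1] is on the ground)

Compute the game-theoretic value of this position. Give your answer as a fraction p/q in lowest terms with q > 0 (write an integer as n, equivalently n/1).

1 of 15 · B · max L 0 · min R +∞ — 1
2 of 15 · BR · max L 0 · min R 1 — 1/2
3 of 15 · BRR · max L 0 · min R 1/2 — 1/4
4 of 15 · BRRR · max L 0 · min R 1/4 — 1/8
5 of 15 · BRRRR · max L 0 · min R 1/8 — 1/16
6 of 15 · BRRRRB · max L 1/16 · min R 1/8 — 3/32
7 of 15 · BRRRRBR · max L 1/16 · min R 3/32 — 5/64
8 of 15 · BRRRRBRB · max L 5/64 · min R 3/32 — 11/128
9 of 15 · BRRRRBRBB · max L 11/128 · min R 3/32 — 23/256
10 of 15 · BRRRRBRBBB · max L 23/256 · min R 3/32 — 47/512
11 of 15 · BRRRRBRBBBR · max L 23/256 · min R 47/512 — 93/1024
12 of 15 · BRRRRBRBBBRB · max L 93/1024 · min R 47/512 — 187/2048
13 of 15 · BRRRRBRBBBRBR · max L 93/1024 · min R 187/2048 — 373/4096
14 of 15 · BRRRRBRBBBRBRB · max L 373/4096 · min R 187/2048 — 747/8192
15 of 15 · BRRRRBRBBBRBRBB · max L 747/8192 · min R 187/2048 — 1495/16384

1495/16384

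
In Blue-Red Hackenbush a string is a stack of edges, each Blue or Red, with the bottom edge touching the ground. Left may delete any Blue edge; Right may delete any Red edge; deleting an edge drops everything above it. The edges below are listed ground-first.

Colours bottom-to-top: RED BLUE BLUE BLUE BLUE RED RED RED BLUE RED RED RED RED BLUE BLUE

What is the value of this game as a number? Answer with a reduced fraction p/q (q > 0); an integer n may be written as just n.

-1913/16384

edge 1 of 15 (RED): { none | 0 } → -1
edge 2 of 15 (BLUE): { -1 | 0 } → -1/2
edge 3 of 15 (BLUE): { -1 -1/2 | 0 } → -1/4
edge 4 of 15 (BLUE): { -1 -1/2 -1/4 | 0 } → -1/8
edge 5 of 15 (BLUE): { -1 -1/2 -1/4 -1/8 | 0 } → -1/16
edge 6 of 15 (RED): { -1 -1/2 -1/4 -1/8 | -1/16 0 } → -3/32
edge 7 of 15 (RED): { -1 -1/2 -1/4 -1/8 | -3/32 -1/16 0 } → -7/64
edge 8 of 15 (RED): { -1 -1/2 -1/4 -1/8 | -7/64 -3/32 -1/16 0 } → -15/128
edge 9 of 15 (BLUE): { -1 -1/2 -1/4 -1/8 -15/128 | -7/64 -3/32 -1/16 0 } → -29/256
edge 10 of 15 (RED): { -1 -1/2 -1/4 -1/8 -15/128 | -29/256 -7/64 -3/32 -1/16 0 } → -59/512
edge 11 of 15 (RED): { -1 -1/2 -1/4 -1/8 -15/128 | -59/512 -29/256 -7/64 -3/32 -1/16 0 } → -119/1024
edge 12 of 15 (RED): { -1 -1/2 -1/4 -1/8 -15/128 | -119/1024 -59/512 -29/256 -7/64 -3/32 -1/16 0 } → -239/2048
edge 13 of 15 (RED): { -1 -1/2 -1/4 -1/8 -15/128 | -239/2048 -119/1024 -59/512 -29/256 -7/64 -3/32 -1/16 0 } → -479/4096
edge 14 of 15 (BLUE): { -1 -1/2 -1/4 -1/8 -15/128 -479/4096 | -239/2048 -119/1024 -59/512 -29/256 -7/64 -3/32 -1/16 0 } → -957/8192
edge 15 of 15 (BLUE): { -1 -1/2 -1/4 -1/8 -15/128 -479/4096 -957/8192 | -239/2048 -119/1024 -59/512 -29/256 -7/64 -3/32 -1/16 0 } → -1913/16384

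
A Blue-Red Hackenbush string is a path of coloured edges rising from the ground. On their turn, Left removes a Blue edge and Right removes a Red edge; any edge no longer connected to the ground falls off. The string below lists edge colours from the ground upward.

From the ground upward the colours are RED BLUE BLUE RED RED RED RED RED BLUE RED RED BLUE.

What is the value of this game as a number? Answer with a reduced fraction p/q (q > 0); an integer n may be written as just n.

-1005/2048

Prefix values for RED BLUE BLUE RED RED RED RED RED BLUE RED RED BLUE via {L|R} + simplicity:
v_1 [R]  L=[—]  R=[0]  gives -1
v_2 [RB]  L=[-1]  R=[0]  gives -1/2
v_3 [RBB]  L=[-1, -1/2]  R=[0]  gives -1/4
v_4 [RBBR]  L=[-1, -1/2]  R=[-1/4, 0]  gives -3/8
v_5 [RBBRR]  L=[-1, -1/2]  R=[-3/8, -1/4, 0]  gives -7/16
v_6 [RBBRRR]  L=[-1, -1/2]  R=[-7/16, -3/8, -1/4, 0]  gives -15/32
v_7 [RBBRRRR]  L=[-1, -1/2]  R=[-15/32, -7/16, -3/8, -1/4, 0]  gives -31/64
v_8 [RBBRRRRR]  L=[-1, -1/2]  R=[-31/64, -15/32, -7/16, -3/8, -1/4, 0]  gives -63/128
v_9 [RBBRRRRRB]  L=[-1, -1/2, -63/128]  R=[-31/64, -15/32, -7/16, -3/8, -1/4, 0]  gives -125/256
v_10 [RBBRRRRRBR]  L=[-1, -1/2, -63/128]  R=[-125/256, -31/64, -15/32, -7/16, -3/8, -1/4, 0]  gives -251/512
v_11 [RBBRRRRRBRR]  L=[-1, -1/2, -63/128]  R=[-251/512, -125/256, -31/64, -15/32, -7/16, -3/8, -1/4, 0]  gives -503/1024
v_12 [RBBRRRRRBRRB]  L=[-1, -1/2, -63/128, -503/1024]  R=[-251/512, -125/256, -31/64, -15/32, -7/16, -3/8, -1/4, 0]  gives -1005/2048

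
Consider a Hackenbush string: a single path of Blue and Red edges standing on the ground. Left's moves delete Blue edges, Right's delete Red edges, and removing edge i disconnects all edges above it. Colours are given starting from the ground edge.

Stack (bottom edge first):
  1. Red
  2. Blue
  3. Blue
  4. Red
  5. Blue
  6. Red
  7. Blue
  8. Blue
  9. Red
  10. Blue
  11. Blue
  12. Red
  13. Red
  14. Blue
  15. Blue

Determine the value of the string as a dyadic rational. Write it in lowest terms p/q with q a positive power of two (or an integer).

Prefix values for Red Blue Blue Red Blue Red Blue Blue Red Blue Blue Red Red Blue Blue via {L|R} + simplicity:
R: Left { none }, Right { 0 } = simplest -1
RB: Left { -1 }, Right { 0 } = simplest -1/2
RBB: Left { -1,-1/2 }, Right { 0 } = simplest -1/4
RBBR: Left { -1,-1/2 }, Right { -1/4,0 } = simplest -3/8
RBBRB: Left { -1,-1/2,-3/8 }, Right { -1/4,0 } = simplest -5/16
RBBRBR: Left { -1,-1/2,-3/8 }, Right { -5/16,-1/4,0 } = simplest -11/32
RBBRBRB: Left { -1,-1/2,-3/8,-11/32 }, Right { -5/16,-1/4,0 } = simplest -21/64
RBBRBRBB: Left { -1,-1/2,-3/8,-11/32,-21/64 }, Right { -5/16,-1/4,0 } = simplest -41/128
RBBRBRBBR: Left { -1,-1/2,-3/8,-11/32,-21/64 }, Right { -41/128,-5/16,-1/4,0 } = simplest -83/256
RBBRBRBBRB: Left { -1,-1/2,-3/8,-11/32,-21/64,-83/256 }, Right { -41/128,-5/16,-1/4,0 } = simplest -165/512
RBBRBRBBRBB: Left { -1,-1/2,-3/8,-11/32,-21/64,-83/256,-165/512 }, Right { -41/128,-5/16,-1/4,0 } = simplest -329/1024
RBBRBRBBRBBR: Left { -1,-1/2,-3/8,-11/32,-21/64,-83/256,-165/512 }, Right { -329/1024,-41/128,-5/16,-1/4,0 } = simplest -659/2048
RBBRBRBBRBBRR: Left { -1,-1/2,-3/8,-11/32,-21/64,-83/256,-165/512 }, Right { -659/2048,-329/1024,-41/128,-5/16,-1/4,0 } = simplest -1319/4096
RBBRBRBBRBBRRB: Left { -1,-1/2,-3/8,-11/32,-21/64,-83/256,-165/512,-1319/4096 }, Right { -659/2048,-329/1024,-41/128,-5/16,-1/4,0 } = simplest -2637/8192
RBBRBRBBRBBRRBB: Left { -1,-1/2,-3/8,-11/32,-21/64,-83/256,-165/512,-1319/4096,-2637/8192 }, Right { -659/2048,-329/1024,-41/128,-5/16,-1/4,0 } = simplest -5273/16384

-5273/16384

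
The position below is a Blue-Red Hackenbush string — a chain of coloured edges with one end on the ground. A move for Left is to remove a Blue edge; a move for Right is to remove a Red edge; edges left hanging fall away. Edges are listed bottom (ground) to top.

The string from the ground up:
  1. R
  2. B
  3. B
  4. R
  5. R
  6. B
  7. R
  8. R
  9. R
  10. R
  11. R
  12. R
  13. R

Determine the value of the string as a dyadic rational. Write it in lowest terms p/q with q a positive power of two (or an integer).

R: Left { · }, Right { 0 } → simplest -1
RB: Left { -1 }, Right { 0 } → simplest -1/2
RBB: Left { -1,-1/2 }, Right { 0 } → simplest -1/4
RBBR: Left { -1,-1/2 }, Right { -1/4,0 } → simplest -3/8
RBBRR: Left { -1,-1/2 }, Right { -3/8,-1/4,0 } → simplest -7/16
RBBRRB: Left { -1,-1/2,-7/16 }, Right { -3/8,-1/4,0 } → simplest -13/32
RBBRRBR: Left { -1,-1/2,-7/16 }, Right { -13/32,-3/8,-1/4,0 } → simplest -27/64
RBBRRBRR: Left { -1,-1/2,-7/16 }, Right { -27/64,-13/32,-3/8,-1/4,0 } → simplest -55/128
RBBRRBRRR: Left { -1,-1/2,-7/16 }, Right { -55/128,-27/64,-13/32,-3/8,-1/4,0 } → simplest -111/256
RBBRRBRRRR: Left { -1,-1/2,-7/16 }, Right { -111/256,-55/128,-27/64,-13/32,-3/8,-1/4,0 } → simplest -223/512
RBBRRBRRRRR: Left { -1,-1/2,-7/16 }, Right { -223/512,-111/256,-55/128,-27/64,-13/32,-3/8,-1/4,0 } → simplest -447/1024
RBBRRBRRRRRR: Left { -1,-1/2,-7/16 }, Right { -447/1024,-223/512,-111/256,-55/128,-27/64,-13/32,-3/8,-1/4,0 } → simplest -895/2048
RBBRRBRRRRRRR: Left { -1,-1/2,-7/16 }, Right { -895/2048,-447/1024,-223/512,-111/256,-55/128,-27/64,-13/32,-3/8,-1/4,0 } → simplest -1791/4096

-1791/4096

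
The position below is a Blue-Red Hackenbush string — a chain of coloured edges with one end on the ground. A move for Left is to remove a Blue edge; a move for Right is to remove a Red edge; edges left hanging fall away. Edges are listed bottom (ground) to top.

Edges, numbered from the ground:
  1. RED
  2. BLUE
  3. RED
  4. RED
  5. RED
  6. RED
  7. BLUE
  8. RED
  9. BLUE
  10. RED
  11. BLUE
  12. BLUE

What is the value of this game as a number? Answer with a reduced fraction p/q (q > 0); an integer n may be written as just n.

R: Left { · }, Right { 0 } ⇒ simplest -1
RB: Left { -1 }, Right { 0 } ⇒ simplest -1/2
RBR: Left { -1 }, Right { -1/2; 0 } ⇒ simplest -3/4
RBRR: Left { -1 }, Right { -3/4; -1/2; 0 } ⇒ simplest -7/8
RBRRR: Left { -1 }, Right { -7/8; -3/4; -1/2; 0 } ⇒ simplest -15/16
RBRRRR: Left { -1 }, Right { -15/16; -7/8; -3/4; -1/2; 0 } ⇒ simplest -31/32
RBRRRRB: Left { -1; -31/32 }, Right { -15/16; -7/8; -3/4; -1/2; 0 } ⇒ simplest -61/64
RBRRRRBR: Left { -1; -31/32 }, Right { -61/64; -15/16; -7/8; -3/4; -1/2; 0 } ⇒ simplest -123/128
RBRRRRBRB: Left { -1; -31/32; -123/128 }, Right { -61/64; -15/16; -7/8; -3/4; -1/2; 0 } ⇒ simplest -245/256
RBRRRRBRBR: Left { -1; -31/32; -123/128 }, Right { -245/256; -61/64; -15/16; -7/8; -3/4; -1/2; 0 } ⇒ simplest -491/512
RBRRRRBRBRB: Left { -1; -31/32; -123/128; -491/512 }, Right { -245/256; -61/64; -15/16; -7/8; -3/4; -1/2; 0 } ⇒ simplest -981/1024
RBRRRRBRBRBB: Left { -1; -31/32; -123/128; -491/512; -981/1024 }, Right { -245/256; -61/64; -15/16; -7/8; -3/4; -1/2; 0 } ⇒ simplest -1961/2048

-1961/2048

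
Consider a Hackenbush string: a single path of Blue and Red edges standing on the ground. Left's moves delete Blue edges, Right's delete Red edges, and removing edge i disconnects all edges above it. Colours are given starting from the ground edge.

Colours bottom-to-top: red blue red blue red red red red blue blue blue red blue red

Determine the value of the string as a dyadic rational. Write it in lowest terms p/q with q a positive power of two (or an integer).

-6027/8192

Recurse on prefixes of the 14-edge string red blue red blue red red red red blue blue blue red blue red:
r: Left { (no moves) }, Right { 0 } = simplest -1
rb: Left { -1 }, Right { 0 } = simplest -1/2
rbr: Left { -1 }, Right { -1/2, 0 } = simplest -3/4
rbrb: Left { -1, -3/4 }, Right { -1/2, 0 } = simplest -5/8
rbrbr: Left { -1, -3/4 }, Right { -5/8, -1/2, 0 } = simplest -11/16
rbrbrr: Left { -1, -3/4 }, Right { -11/16, -5/8, -1/2, 0 } = simplest -23/32
rbrbrrr: Left { -1, -3/4 }, Right { -23/32, -11/16, -5/8, -1/2, 0 } = simplest -47/64
rbrbrrrr: Left { -1, -3/4 }, Right { -47/64, -23/32, -11/16, -5/8, -1/2, 0 } = simplest -95/128
rbrbrrrrb: Left { -1, -3/4, -95/128 }, Right { -47/64, -23/32, -11/16, -5/8, -1/2, 0 } = simplest -189/256
rbrbrrrrbb: Left { -1, -3/4, -95/128, -189/256 }, Right { -47/64, -23/32, -11/16, -5/8, -1/2, 0 } = simplest -377/512
rbrbrrrrbbb: Left { -1, -3/4, -95/128, -189/256, -377/512 }, Right { -47/64, -23/32, -11/16, -5/8, -1/2, 0 } = simplest -753/1024
rbrbrrrrbbbr: Left { -1, -3/4, -95/128, -189/256, -377/512 }, Right { -753/1024, -47/64, -23/32, -11/16, -5/8, -1/2, 0 } = simplest -1507/2048
rbrbrrrrbbbrb: Left { -1, -3/4, -95/128, -189/256, -377/512, -1507/2048 }, Right { -753/1024, -47/64, -23/32, -11/16, -5/8, -1/2, 0 } = simplest -3013/4096
rbrbrrrrbbbrbr: Left { -1, -3/4, -95/128, -189/256, -377/512, -1507/2048 }, Right { -3013/4096, -753/1024, -47/64, -23/32, -11/16, -5/8, -1/2, 0 } = simplest -6027/8192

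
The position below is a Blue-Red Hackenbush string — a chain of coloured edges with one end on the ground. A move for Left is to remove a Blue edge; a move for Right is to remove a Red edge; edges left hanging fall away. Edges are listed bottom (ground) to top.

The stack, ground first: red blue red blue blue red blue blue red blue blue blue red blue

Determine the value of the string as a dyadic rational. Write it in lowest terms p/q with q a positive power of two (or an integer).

-4677/8192

1 of 14 · r · max L −∞ · min R 0 → -1
2 of 14 · rb · max L -1 · min R 0 → -1/2
3 of 14 · rbr · max L -1 · min R -1/2 → -3/4
4 of 14 · rbrb · max L -3/4 · min R -1/2 → -5/8
5 of 14 · rbrbb · max L -5/8 · min R -1/2 → -9/16
6 of 14 · rbrbbr · max L -5/8 · min R -9/16 → -19/32
7 of 14 · rbrbbrb · max L -19/32 · min R -9/16 → -37/64
8 of 14 · rbrbbrbb · max L -37/64 · min R -9/16 → -73/128
9 of 14 · rbrbbrbbr · max L -37/64 · min R -73/128 → -147/256
10 of 14 · rbrbbrbbrb · max L -147/256 · min R -73/128 → -293/512
11 of 14 · rbrbbrbbrbb · max L -293/512 · min R -73/128 → -585/1024
12 of 14 · rbrbbrbbrbbb · max L -585/1024 · min R -73/128 → -1169/2048
13 of 14 · rbrbbrbbrbbbr · max L -585/1024 · min R -1169/2048 → -2339/4096
14 of 14 · rbrbbrbbrbbbrb · max L -2339/4096 · min R -1169/2048 → -4677/8192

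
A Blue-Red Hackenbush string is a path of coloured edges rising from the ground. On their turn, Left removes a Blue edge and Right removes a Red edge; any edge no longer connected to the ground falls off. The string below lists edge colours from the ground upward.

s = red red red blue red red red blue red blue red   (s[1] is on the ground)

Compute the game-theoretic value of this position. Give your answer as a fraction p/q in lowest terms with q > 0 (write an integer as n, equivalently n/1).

Build value(s[:k]) for k = 1..11, string s = red red red blue red red red blue red blue red.
step 1: add red to get r; options L={ none } R={ 0 } gives -1
step 2: add red to get rr; options L={ none } R={ -1, 0 } gives -2
step 3: add red to get rrr; options L={ none } R={ -2, -1, 0 } gives -3
step 4: add blue to get rrrb; options L={ -3 } R={ -2, -1, 0 } gives -5/2
step 5: add red to get rrrbr; options L={ -3 } R={ -5/2, -2, -1, 0 } gives -11/4
step 6: add red to get rrrbrr; options L={ -3 } R={ -11/4, -5/2, -2, -1, 0 } gives -23/8
step 7: add red to get rrrbrrr; options L={ -3 } R={ -23/8, -11/4, -5/2, -2, -1, 0 } gives -47/16
step 8: add blue to get rrrbrrrb; options L={ -3, -47/16 } R={ -23/8, -11/4, -5/2, -2, -1, 0 } gives -93/32
step 9: add red to get rrrbrrrbr; options L={ -3, -47/16 } R={ -93/32, -23/8, -11/4, -5/2, -2, -1, 0 } gives -187/64
step 10: add blue to get rrrbrrrbrb; options L={ -3, -47/16, -187/64 } R={ -93/32, -23/8, -11/4, -5/2, -2, -1, 0 } gives -373/128
step 11: add red to get rrrbrrrbrbr; options L={ -3, -47/16, -187/64 } R={ -373/128, -93/32, -23/8, -11/4, -5/2, -2, -1, 0 } gives -747/256

-747/256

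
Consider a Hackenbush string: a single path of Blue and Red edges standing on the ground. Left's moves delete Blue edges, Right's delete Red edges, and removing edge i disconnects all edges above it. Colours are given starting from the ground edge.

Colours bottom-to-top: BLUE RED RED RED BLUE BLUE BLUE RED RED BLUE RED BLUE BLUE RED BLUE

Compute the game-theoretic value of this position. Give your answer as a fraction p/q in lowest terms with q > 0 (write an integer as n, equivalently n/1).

3675/16384

1 of 15 · B · max L 0 · min R +∞ — 1
2 of 15 · BR · max L 0 · min R 1 — 1/2
3 of 15 · BRR · max L 0 · min R 1/2 — 1/4
4 of 15 · BRRR · max L 0 · min R 1/4 — 1/8
5 of 15 · BRRRB · max L 1/8 · min R 1/4 — 3/16
6 of 15 · BRRRBB · max L 3/16 · min R 1/4 — 7/32
7 of 15 · BRRRBBB · max L 7/32 · min R 1/4 — 15/64
8 of 15 · BRRRBBBR · max L 7/32 · min R 15/64 — 29/128
9 of 15 · BRRRBBBRR · max L 7/32 · min R 29/128 — 57/256
10 of 15 · BRRRBBBRRB · max L 57/256 · min R 29/128 — 115/512
11 of 15 · BRRRBBBRRBR · max L 57/256 · min R 115/512 — 229/1024
12 of 15 · BRRRBBBRRBRB · max L 229/1024 · min R 115/512 — 459/2048
13 of 15 · BRRRBBBRRBRBB · max L 459/2048 · min R 115/512 — 919/4096
14 of 15 · BRRRBBBRRBRBBR · max L 459/2048 · min R 919/4096 — 1837/8192
15 of 15 · BRRRBBBRRBRBBRB · max L 1837/8192 · min R 919/4096 — 3675/16384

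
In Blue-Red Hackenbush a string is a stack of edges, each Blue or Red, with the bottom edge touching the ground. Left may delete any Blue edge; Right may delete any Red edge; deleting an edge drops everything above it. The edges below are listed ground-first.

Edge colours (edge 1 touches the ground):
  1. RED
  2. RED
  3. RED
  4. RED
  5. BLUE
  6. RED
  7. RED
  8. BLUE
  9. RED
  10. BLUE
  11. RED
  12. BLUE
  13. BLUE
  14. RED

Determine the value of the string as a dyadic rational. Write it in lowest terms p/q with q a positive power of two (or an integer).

R: Left {  }, Right { 0 } → simplest -1
RR: Left {  }, Right { -1, 0 } → simplest -2
RRR: Left {  }, Right { -2, -1, 0 } → simplest -3
RRRR: Left {  }, Right { -3, -2, -1, 0 } → simplest -4
RRRRB: Left { -4 }, Right { -3, -2, -1, 0 } → simplest -7/2
RRRRBR: Left { -4 }, Right { -7/2, -3, -2, -1, 0 } → simplest -15/4
RRRRBRR: Left { -4 }, Right { -15/4, -7/2, -3, -2, -1, 0 } → simplest -31/8
RRRRBRRB: Left { -4, -31/8 }, Right { -15/4, -7/2, -3, -2, -1, 0 } → simplest -61/16
RRRRBRRBR: Left { -4, -31/8 }, Right { -61/16, -15/4, -7/2, -3, -2, -1, 0 } → simplest -123/32
RRRRBRRBRB: Left { -4, -31/8, -123/32 }, Right { -61/16, -15/4, -7/2, -3, -2, -1, 0 } → simplest -245/64
RRRRBRRBRBR: Left { -4, -31/8, -123/32 }, Right { -245/64, -61/16, -15/4, -7/2, -3, -2, -1, 0 } → simplest -491/128
RRRRBRRBRBRB: Left { -4, -31/8, -123/32, -491/128 }, Right { -245/64, -61/16, -15/4, -7/2, -3, -2, -1, 0 } → simplest -981/256
RRRRBRRBRBRBB: Left { -4, -31/8, -123/32, -491/128, -981/256 }, Right { -245/64, -61/16, -15/4, -7/2, -3, -2, -1, 0 } → simplest -1961/512
RRRRBRRBRBRBBR: Left { -4, -31/8, -123/32, -491/128, -981/256 }, Right { -1961/512, -245/64, -61/16, -15/4, -7/2, -3, -2, -1, 0 } → simplest -3923/1024

-3923/1024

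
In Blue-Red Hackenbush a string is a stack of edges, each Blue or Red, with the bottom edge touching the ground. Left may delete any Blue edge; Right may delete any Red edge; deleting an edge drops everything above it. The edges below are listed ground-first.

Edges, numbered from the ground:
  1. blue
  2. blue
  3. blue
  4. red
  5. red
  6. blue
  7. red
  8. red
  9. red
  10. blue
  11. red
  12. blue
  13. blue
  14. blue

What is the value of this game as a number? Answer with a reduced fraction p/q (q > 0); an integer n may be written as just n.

4655/2048

g_1 [b]  L=[0]  R=[∅]  -> 1
g_2 [bb]  L=[0; 1]  R=[∅]  -> 2
g_3 [bbb]  L=[0; 1; 2]  R=[∅]  -> 3
g_4 [bbbr]  L=[0; 1; 2]  R=[3]  -> 5/2
g_5 [bbbrr]  L=[0; 1; 2]  R=[5/2; 3]  -> 9/4
g_6 [bbbrrb]  L=[0; 1; 2; 9/4]  R=[5/2; 3]  -> 19/8
g_7 [bbbrrbr]  L=[0; 1; 2; 9/4]  R=[19/8; 5/2; 3]  -> 37/16
g_8 [bbbrrbrr]  L=[0; 1; 2; 9/4]  R=[37/16; 19/8; 5/2; 3]  -> 73/32
g_9 [bbbrrbrrr]  L=[0; 1; 2; 9/4]  R=[73/32; 37/16; 19/8; 5/2; 3]  -> 145/64
g_10 [bbbrrbrrrb]  L=[0; 1; 2; 9/4; 145/64]  R=[73/32; 37/16; 19/8; 5/2; 3]  -> 291/128
g_11 [bbbrrbrrrbr]  L=[0; 1; 2; 9/4; 145/64]  R=[291/128; 73/32; 37/16; 19/8; 5/2; 3]  -> 581/256
g_12 [bbbrrbrrrbrb]  L=[0; 1; 2; 9/4; 145/64; 581/256]  R=[291/128; 73/32; 37/16; 19/8; 5/2; 3]  -> 1163/512
g_13 [bbbrrbrrrbrbb]  L=[0; 1; 2; 9/4; 145/64; 581/256; 1163/512]  R=[291/128; 73/32; 37/16; 19/8; 5/2; 3]  -> 2327/1024
g_14 [bbbrrbrrrbrbbb]  L=[0; 1; 2; 9/4; 145/64; 581/256; 1163/512; 2327/1024]  R=[291/128; 73/32; 37/16; 19/8; 5/2; 3]  -> 4655/2048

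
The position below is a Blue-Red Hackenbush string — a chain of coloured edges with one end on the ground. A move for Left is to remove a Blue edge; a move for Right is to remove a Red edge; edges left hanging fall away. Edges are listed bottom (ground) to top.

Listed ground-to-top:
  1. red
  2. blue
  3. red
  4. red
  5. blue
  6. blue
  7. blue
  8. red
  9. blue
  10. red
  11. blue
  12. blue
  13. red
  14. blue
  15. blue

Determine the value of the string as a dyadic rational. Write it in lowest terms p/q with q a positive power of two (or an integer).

-12617/16384

g_1 [r]  L=[none]  R=[0]  = -1
g_2 [rb]  L=[-1]  R=[0]  = -1/2
g_3 [rbr]  L=[-1]  R=[-1/2; 0]  = -3/4
g_4 [rbrr]  L=[-1]  R=[-3/4; -1/2; 0]  = -7/8
g_5 [rbrrb]  L=[-1; -7/8]  R=[-3/4; -1/2; 0]  = -13/16
g_6 [rbrrbb]  L=[-1; -7/8; -13/16]  R=[-3/4; -1/2; 0]  = -25/32
g_7 [rbrrbbb]  L=[-1; -7/8; -13/16; -25/32]  R=[-3/4; -1/2; 0]  = -49/64
g_8 [rbrrbbbr]  L=[-1; -7/8; -13/16; -25/32]  R=[-49/64; -3/4; -1/2; 0]  = -99/128
g_9 [rbrrbbbrb]  L=[-1; -7/8; -13/16; -25/32; -99/128]  R=[-49/64; -3/4; -1/2; 0]  = -197/256
g_10 [rbrrbbbrbr]  L=[-1; -7/8; -13/16; -25/32; -99/128]  R=[-197/256; -49/64; -3/4; -1/2; 0]  = -395/512
g_11 [rbrrbbbrbrb]  L=[-1; -7/8; -13/16; -25/32; -99/128; -395/512]  R=[-197/256; -49/64; -3/4; -1/2; 0]  = -789/1024
g_12 [rbrrbbbrbrbb]  L=[-1; -7/8; -13/16; -25/32; -99/128; -395/512; -789/1024]  R=[-197/256; -49/64; -3/4; -1/2; 0]  = -1577/2048
g_13 [rbrrbbbrbrbbr]  L=[-1; -7/8; -13/16; -25/32; -99/128; -395/512; -789/1024]  R=[-1577/2048; -197/256; -49/64; -3/4; -1/2; 0]  = -3155/4096
g_14 [rbrrbbbrbrbbrb]  L=[-1; -7/8; -13/16; -25/32; -99/128; -395/512; -789/1024; -3155/4096]  R=[-1577/2048; -197/256; -49/64; -3/4; -1/2; 0]  = -6309/8192
g_15 [rbrrbbbrbrbbrbb]  L=[-1; -7/8; -13/16; -25/32; -99/128; -395/512; -789/1024; -3155/4096; -6309/8192]  R=[-1577/2048; -197/256; -49/64; -3/4; -1/2; 0]  = -12617/16384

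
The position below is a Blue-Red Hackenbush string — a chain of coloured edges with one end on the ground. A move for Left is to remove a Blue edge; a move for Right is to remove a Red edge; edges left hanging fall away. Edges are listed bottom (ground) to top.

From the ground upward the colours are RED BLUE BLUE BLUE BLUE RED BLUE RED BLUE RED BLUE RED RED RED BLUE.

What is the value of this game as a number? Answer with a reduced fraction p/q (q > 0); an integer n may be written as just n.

-1373/16384

R: Left { (no moves) }, Right { 0 } -> simplest -1
RB: Left { -1 }, Right { 0 } -> simplest -1/2
RBB: Left { -1, -1/2 }, Right { 0 } -> simplest -1/4
RBBB: Left { -1, -1/2, -1/4 }, Right { 0 } -> simplest -1/8
RBBBB: Left { -1, -1/2, -1/4, -1/8 }, Right { 0 } -> simplest -1/16
RBBBBR: Left { -1, -1/2, -1/4, -1/8 }, Right { -1/16, 0 } -> simplest -3/32
RBBBBRB: Left { -1, -1/2, -1/4, -1/8, -3/32 }, Right { -1/16, 0 } -> simplest -5/64
RBBBBRBR: Left { -1, -1/2, -1/4, -1/8, -3/32 }, Right { -5/64, -1/16, 0 } -> simplest -11/128
RBBBBRBRB: Left { -1, -1/2, -1/4, -1/8, -3/32, -11/128 }, Right { -5/64, -1/16, 0 } -> simplest -21/256
RBBBBRBRBR: Left { -1, -1/2, -1/4, -1/8, -3/32, -11/128 }, Right { -21/256, -5/64, -1/16, 0 } -> simplest -43/512
RBBBBRBRBRB: Left { -1, -1/2, -1/4, -1/8, -3/32, -11/128, -43/512 }, Right { -21/256, -5/64, -1/16, 0 } -> simplest -85/1024
RBBBBRBRBRBR: Left { -1, -1/2, -1/4, -1/8, -3/32, -11/128, -43/512 }, Right { -85/1024, -21/256, -5/64, -1/16, 0 } -> simplest -171/2048
RBBBBRBRBRBRR: Left { -1, -1/2, -1/4, -1/8, -3/32, -11/128, -43/512 }, Right { -171/2048, -85/1024, -21/256, -5/64, -1/16, 0 } -> simplest -343/4096
RBBBBRBRBRBRRR: Left { -1, -1/2, -1/4, -1/8, -3/32, -11/128, -43/512 }, Right { -343/4096, -171/2048, -85/1024, -21/256, -5/64, -1/16, 0 } -> simplest -687/8192
RBBBBRBRBRBRRRB: Left { -1, -1/2, -1/4, -1/8, -3/32, -11/128, -43/512, -687/8192 }, Right { -343/4096, -171/2048, -85/1024, -21/256, -5/64, -1/16, 0 } -> simplest -1373/16384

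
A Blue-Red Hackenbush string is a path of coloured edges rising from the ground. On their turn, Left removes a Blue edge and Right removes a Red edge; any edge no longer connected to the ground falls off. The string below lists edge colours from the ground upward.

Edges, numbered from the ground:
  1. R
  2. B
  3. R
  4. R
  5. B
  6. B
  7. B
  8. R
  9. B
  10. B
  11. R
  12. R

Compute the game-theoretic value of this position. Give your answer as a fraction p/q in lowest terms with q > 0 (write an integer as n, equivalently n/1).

step 1: add R to get R; options L={ — } R={ 0 } -> -1
step 2: add B to get RB; options L={ -1 } R={ 0 } -> -1/2
step 3: add R to get RBR; options L={ -1 } R={ -1/2; 0 } -> -3/4
step 4: add R to get RBRR; options L={ -1 } R={ -3/4; -1/2; 0 } -> -7/8
step 5: add B to get RBRRB; options L={ -1; -7/8 } R={ -3/4; -1/2; 0 } -> -13/16
step 6: add B to get RBRRBB; options L={ -1; -7/8; -13/16 } R={ -3/4; -1/2; 0 } -> -25/32
step 7: add B to get RBRRBBB; options L={ -1; -7/8; -13/16; -25/32 } R={ -3/4; -1/2; 0 } -> -49/64
step 8: add R to get RBRRBBBR; options L={ -1; -7/8; -13/16; -25/32 } R={ -49/64; -3/4; -1/2; 0 } -> -99/128
step 9: add B to get RBRRBBBRB; options L={ -1; -7/8; -13/16; -25/32; -99/128 } R={ -49/64; -3/4; -1/2; 0 } -> -197/256
step 10: add B to get RBRRBBBRBB; options L={ -1; -7/8; -13/16; -25/32; -99/128; -197/256 } R={ -49/64; -3/4; -1/2; 0 } -> -393/512
step 11: add R to get RBRRBBBRBBR; options L={ -1; -7/8; -13/16; -25/32; -99/128; -197/256 } R={ -393/512; -49/64; -3/4; -1/2; 0 } -> -787/1024
step 12: add R to get RBRRBBBRBBRR; options L={ -1; -7/8; -13/16; -25/32; -99/128; -197/256 } R={ -787/1024; -393/512; -49/64; -3/4; -1/2; 0 } -> -1575/2048

-1575/2048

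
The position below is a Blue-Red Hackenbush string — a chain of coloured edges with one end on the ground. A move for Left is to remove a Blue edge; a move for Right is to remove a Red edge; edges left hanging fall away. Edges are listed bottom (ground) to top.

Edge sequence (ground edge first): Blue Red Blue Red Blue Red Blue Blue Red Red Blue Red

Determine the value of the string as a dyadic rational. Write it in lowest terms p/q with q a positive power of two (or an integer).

1381/2048

Build g(s[:k]) for k = 1..12, string s = Blue Red Blue Red Blue Red Blue Blue Red Red Blue Red.
edge 1 of 12 (Blue): { 0 |  } ⇒ 1
edge 2 of 12 (Red): { 0 | 1 } ⇒ 1/2
edge 3 of 12 (Blue): { 0 1/2 | 1 } ⇒ 3/4
edge 4 of 12 (Red): { 0 1/2 | 3/4 1 } ⇒ 5/8
edge 5 of 12 (Blue): { 0 1/2 5/8 | 3/4 1 } ⇒ 11/16
edge 6 of 12 (Red): { 0 1/2 5/8 | 11/16 3/4 1 } ⇒ 21/32
edge 7 of 12 (Blue): { 0 1/2 5/8 21/32 | 11/16 3/4 1 } ⇒ 43/64
edge 8 of 12 (Blue): { 0 1/2 5/8 21/32 43/64 | 11/16 3/4 1 } ⇒ 87/128
edge 9 of 12 (Red): { 0 1/2 5/8 21/32 43/64 | 87/128 11/16 3/4 1 } ⇒ 173/256
edge 10 of 12 (Red): { 0 1/2 5/8 21/32 43/64 | 173/256 87/128 11/16 3/4 1 } ⇒ 345/512
edge 11 of 12 (Blue): { 0 1/2 5/8 21/32 43/64 345/512 | 173/256 87/128 11/16 3/4 1 } ⇒ 691/1024
edge 12 of 12 (Red): { 0 1/2 5/8 21/32 43/64 345/512 | 691/1024 173/256 87/128 11/16 3/4 1 } ⇒ 1381/2048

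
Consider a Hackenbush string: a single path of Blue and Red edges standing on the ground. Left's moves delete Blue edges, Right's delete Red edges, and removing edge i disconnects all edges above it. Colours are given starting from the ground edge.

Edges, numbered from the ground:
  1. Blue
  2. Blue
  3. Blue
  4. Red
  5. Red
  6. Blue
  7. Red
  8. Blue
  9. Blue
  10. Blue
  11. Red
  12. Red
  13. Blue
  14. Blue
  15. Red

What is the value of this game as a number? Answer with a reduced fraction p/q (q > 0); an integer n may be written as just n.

9677/4096

Recurse on prefixes of the 15-edge string Blue Blue Blue Red Red Blue Red Blue Blue Blue Red Red Blue Blue Red:
v(B) = { 0 | · } = 1
v(BB) = { 0; 1 | · } = 2
v(BBB) = { 0; 1; 2 | · } = 3
v(BBBR) = { 0; 1; 2 | 3 } = 5/2
v(BBBRR) = { 0; 1; 2 | 5/2; 3 } = 9/4
v(BBBRRB) = { 0; 1; 2; 9/4 | 5/2; 3 } = 19/8
v(BBBRRBR) = { 0; 1; 2; 9/4 | 19/8; 5/2; 3 } = 37/16
v(BBBRRBRB) = { 0; 1; 2; 9/4; 37/16 | 19/8; 5/2; 3 } = 75/32
v(BBBRRBRBB) = { 0; 1; 2; 9/4; 37/16; 75/32 | 19/8; 5/2; 3 } = 151/64
v(BBBRRBRBBB) = { 0; 1; 2; 9/4; 37/16; 75/32; 151/64 | 19/8; 5/2; 3 } = 303/128
v(BBBRRBRBBBR) = { 0; 1; 2; 9/4; 37/16; 75/32; 151/64 | 303/128; 19/8; 5/2; 3 } = 605/256
v(BBBRRBRBBBRR) = { 0; 1; 2; 9/4; 37/16; 75/32; 151/64 | 605/256; 303/128; 19/8; 5/2; 3 } = 1209/512
v(BBBRRBRBBBRRB) = { 0; 1; 2; 9/4; 37/16; 75/32; 151/64; 1209/512 | 605/256; 303/128; 19/8; 5/2; 3 } = 2419/1024
v(BBBRRBRBBBRRBB) = { 0; 1; 2; 9/4; 37/16; 75/32; 151/64; 1209/512; 2419/1024 | 605/256; 303/128; 19/8; 5/2; 3 } = 4839/2048
v(BBBRRBRBBBRRBBR) = { 0; 1; 2; 9/4; 37/16; 75/32; 151/64; 1209/512; 2419/1024 | 4839/2048; 605/256; 303/128; 19/8; 5/2; 3 } = 9677/4096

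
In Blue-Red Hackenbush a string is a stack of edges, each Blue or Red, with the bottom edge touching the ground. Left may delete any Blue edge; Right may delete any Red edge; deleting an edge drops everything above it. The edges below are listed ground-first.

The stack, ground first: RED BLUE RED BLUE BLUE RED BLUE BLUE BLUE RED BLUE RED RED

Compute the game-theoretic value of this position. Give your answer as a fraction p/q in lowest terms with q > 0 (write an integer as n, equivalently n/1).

R: Left {  }, Right { 0 } ⇒ simplest -1
RB: Left { -1 }, Right { 0 } ⇒ simplest -1/2
RBR: Left { -1 }, Right { -1/2,0 } ⇒ simplest -3/4
RBRB: Left { -1,-3/4 }, Right { -1/2,0 } ⇒ simplest -5/8
RBRBB: Left { -1,-3/4,-5/8 }, Right { -1/2,0 } ⇒ simplest -9/16
RBRBBR: Left { -1,-3/4,-5/8 }, Right { -9/16,-1/2,0 } ⇒ simplest -19/32
RBRBBRB: Left { -1,-3/4,-5/8,-19/32 }, Right { -9/16,-1/2,0 } ⇒ simplest -37/64
RBRBBRBB: Left { -1,-3/4,-5/8,-19/32,-37/64 }, Right { -9/16,-1/2,0 } ⇒ simplest -73/128
RBRBBRBBB: Left { -1,-3/4,-5/8,-19/32,-37/64,-73/128 }, Right { -9/16,-1/2,0 } ⇒ simplest -145/256
RBRBBRBBBR: Left { -1,-3/4,-5/8,-19/32,-37/64,-73/128 }, Right { -145/256,-9/16,-1/2,0 } ⇒ simplest -291/512
RBRBBRBBBRB: Left { -1,-3/4,-5/8,-19/32,-37/64,-73/128,-291/512 }, Right { -145/256,-9/16,-1/2,0 } ⇒ simplest -581/1024
RBRBBRBBBRBR: Left { -1,-3/4,-5/8,-19/32,-37/64,-73/128,-291/512 }, Right { -581/1024,-145/256,-9/16,-1/2,0 } ⇒ simplest -1163/2048
RBRBBRBBBRBRR: Left { -1,-3/4,-5/8,-19/32,-37/64,-73/128,-291/512 }, Right { -1163/2048,-581/1024,-145/256,-9/16,-1/2,0 } ⇒ simplest -2327/4096

-2327/4096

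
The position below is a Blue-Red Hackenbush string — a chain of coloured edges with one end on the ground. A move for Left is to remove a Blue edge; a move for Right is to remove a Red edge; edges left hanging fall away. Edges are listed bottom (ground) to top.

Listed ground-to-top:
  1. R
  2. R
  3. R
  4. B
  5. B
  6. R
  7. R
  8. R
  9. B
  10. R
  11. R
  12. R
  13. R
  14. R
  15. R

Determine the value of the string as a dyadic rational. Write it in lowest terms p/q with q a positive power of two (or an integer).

Prefix values for R R R B B R R R B R R R R R R via {L|R} + simplicity:
v(R) = { (no moves) | 0 } => -1
v(RR) = { (no moves) | -1,0 } => -2
v(RRR) = { (no moves) | -2,-1,0 } => -3
v(RRRB) = { -3 | -2,-1,0 } => -5/2
v(RRRBB) = { -3,-5/2 | -2,-1,0 } => -9/4
v(RRRBBR) = { -3,-5/2 | -9/4,-2,-1,0 } => -19/8
v(RRRBBRR) = { -3,-5/2 | -19/8,-9/4,-2,-1,0 } => -39/16
v(RRRBBRRR) = { -3,-5/2 | -39/16,-19/8,-9/4,-2,-1,0 } => -79/32
v(RRRBBRRRB) = { -3,-5/2,-79/32 | -39/16,-19/8,-9/4,-2,-1,0 } => -157/64
v(RRRBBRRRBR) = { -3,-5/2,-79/32 | -157/64,-39/16,-19/8,-9/4,-2,-1,0 } => -315/128
v(RRRBBRRRBRR) = { -3,-5/2,-79/32 | -315/128,-157/64,-39/16,-19/8,-9/4,-2,-1,0 } => -631/256
v(RRRBBRRRBRRR) = { -3,-5/2,-79/32 | -631/256,-315/128,-157/64,-39/16,-19/8,-9/4,-2,-1,0 } => -1263/512
v(RRRBBRRRBRRRR) = { -3,-5/2,-79/32 | -1263/512,-631/256,-315/128,-157/64,-39/16,-19/8,-9/4,-2,-1,0 } => -2527/1024
v(RRRBBRRRBRRRRR) = { -3,-5/2,-79/32 | -2527/1024,-1263/512,-631/256,-315/128,-157/64,-39/16,-19/8,-9/4,-2,-1,0 } => -5055/2048
v(RRRBBRRRBRRRRRR) = { -3,-5/2,-79/32 | -5055/2048,-2527/1024,-1263/512,-631/256,-315/128,-157/64,-39/16,-19/8,-9/4,-2,-1,0 } => -10111/4096

-10111/4096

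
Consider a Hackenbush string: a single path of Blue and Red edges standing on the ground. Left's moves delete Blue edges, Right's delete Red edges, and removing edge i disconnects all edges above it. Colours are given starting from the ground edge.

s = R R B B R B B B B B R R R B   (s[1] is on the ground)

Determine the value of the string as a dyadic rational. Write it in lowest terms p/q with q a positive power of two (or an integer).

-5149/4096

Build value(s[:k]) for k = 1..14, string s = R R B B R B B B B B R R R B.
R: Left { ∅ }, Right { 0 } gives simplest -1
RR: Left { ∅ }, Right { -1,0 } gives simplest -2
RRB: Left { -2 }, Right { -1,0 } gives simplest -3/2
RRBB: Left { -2,-3/2 }, Right { -1,0 } gives simplest -5/4
RRBBR: Left { -2,-3/2 }, Right { -5/4,-1,0 } gives simplest -11/8
RRBBRB: Left { -2,-3/2,-11/8 }, Right { -5/4,-1,0 } gives simplest -21/16
RRBBRBB: Left { -2,-3/2,-11/8,-21/16 }, Right { -5/4,-1,0 } gives simplest -41/32
RRBBRBBB: Left { -2,-3/2,-11/8,-21/16,-41/32 }, Right { -5/4,-1,0 } gives simplest -81/64
RRBBRBBBB: Left { -2,-3/2,-11/8,-21/16,-41/32,-81/64 }, Right { -5/4,-1,0 } gives simplest -161/128
RRBBRBBBBB: Left { -2,-3/2,-11/8,-21/16,-41/32,-81/64,-161/128 }, Right { -5/4,-1,0 } gives simplest -321/256
RRBBRBBBBBR: Left { -2,-3/2,-11/8,-21/16,-41/32,-81/64,-161/128 }, Right { -321/256,-5/4,-1,0 } gives simplest -643/512
RRBBRBBBBBRR: Left { -2,-3/2,-11/8,-21/16,-41/32,-81/64,-161/128 }, Right { -643/512,-321/256,-5/4,-1,0 } gives simplest -1287/1024
RRBBRBBBBBRRR: Left { -2,-3/2,-11/8,-21/16,-41/32,-81/64,-161/128 }, Right { -1287/1024,-643/512,-321/256,-5/4,-1,0 } gives simplest -2575/2048
RRBBRBBBBBRRRB: Left { -2,-3/2,-11/8,-21/16,-41/32,-81/64,-161/128,-2575/2048 }, Right { -1287/1024,-643/512,-321/256,-5/4,-1,0 } gives simplest -5149/4096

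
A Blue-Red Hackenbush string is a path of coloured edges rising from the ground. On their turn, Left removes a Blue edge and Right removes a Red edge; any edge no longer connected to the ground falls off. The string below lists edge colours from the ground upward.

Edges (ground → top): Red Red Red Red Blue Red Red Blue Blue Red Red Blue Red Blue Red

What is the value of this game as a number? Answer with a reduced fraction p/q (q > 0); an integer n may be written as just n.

-7787/2048

value(R) = {  | 0 } gives -1
value(RR) = {  | -1,0 } gives -2
value(RRR) = {  | -2,-1,0 } gives -3
value(RRRR) = {  | -3,-2,-1,0 } gives -4
value(RRRRB) = { -4 | -3,-2,-1,0 } gives -7/2
value(RRRRBR) = { -4 | -7/2,-3,-2,-1,0 } gives -15/4
value(RRRRBRR) = { -4 | -15/4,-7/2,-3,-2,-1,0 } gives -31/8
value(RRRRBRRB) = { -4,-31/8 | -15/4,-7/2,-3,-2,-1,0 } gives -61/16
value(RRRRBRRBB) = { -4,-31/8,-61/16 | -15/4,-7/2,-3,-2,-1,0 } gives -121/32
value(RRRRBRRBBR) = { -4,-31/8,-61/16 | -121/32,-15/4,-7/2,-3,-2,-1,0 } gives -243/64
value(RRRRBRRBBRR) = { -4,-31/8,-61/16 | -243/64,-121/32,-15/4,-7/2,-3,-2,-1,0 } gives -487/128
value(RRRRBRRBBRRB) = { -4,-31/8,-61/16,-487/128 | -243/64,-121/32,-15/4,-7/2,-3,-2,-1,0 } gives -973/256
value(RRRRBRRBBRRBR) = { -4,-31/8,-61/16,-487/128 | -973/256,-243/64,-121/32,-15/4,-7/2,-3,-2,-1,0 } gives -1947/512
value(RRRRBRRBBRRBRB) = { -4,-31/8,-61/16,-487/128,-1947/512 | -973/256,-243/64,-121/32,-15/4,-7/2,-3,-2,-1,0 } gives -3893/1024
value(RRRRBRRBBRRBRBR) = { -4,-31/8,-61/16,-487/128,-1947/512 | -3893/1024,-973/256,-243/64,-121/32,-15/4,-7/2,-3,-2,-1,0 } gives -7787/2048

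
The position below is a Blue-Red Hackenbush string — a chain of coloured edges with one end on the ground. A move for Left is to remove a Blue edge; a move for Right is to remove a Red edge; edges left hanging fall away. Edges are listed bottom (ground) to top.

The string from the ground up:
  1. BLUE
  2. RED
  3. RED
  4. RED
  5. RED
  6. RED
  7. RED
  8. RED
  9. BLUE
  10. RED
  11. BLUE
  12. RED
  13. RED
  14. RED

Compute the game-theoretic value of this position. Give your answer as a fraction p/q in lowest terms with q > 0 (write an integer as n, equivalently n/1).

val_1 [B]  L=[0]  R=[(no moves)]  ⇒ 1
val_2 [BR]  L=[0]  R=[1]  ⇒ 1/2
val_3 [BRR]  L=[0]  R=[1/2,1]  ⇒ 1/4
val_4 [BRRR]  L=[0]  R=[1/4,1/2,1]  ⇒ 1/8
val_5 [BRRRR]  L=[0]  R=[1/8,1/4,1/2,1]  ⇒ 1/16
val_6 [BRRRRR]  L=[0]  R=[1/16,1/8,1/4,1/2,1]  ⇒ 1/32
val_7 [BRRRRRR]  L=[0]  R=[1/32,1/16,1/8,1/4,1/2,1]  ⇒ 1/64
val_8 [BRRRRRRR]  L=[0]  R=[1/64,1/32,1/16,1/8,1/4,1/2,1]  ⇒ 1/128
val_9 [BRRRRRRRB]  L=[0,1/128]  R=[1/64,1/32,1/16,1/8,1/4,1/2,1]  ⇒ 3/256
val_10 [BRRRRRRRBR]  L=[0,1/128]  R=[3/256,1/64,1/32,1/16,1/8,1/4,1/2,1]  ⇒ 5/512
val_11 [BRRRRRRRBRB]  L=[0,1/128,5/512]  R=[3/256,1/64,1/32,1/16,1/8,1/4,1/2,1]  ⇒ 11/1024
val_12 [BRRRRRRRBRBR]  L=[0,1/128,5/512]  R=[11/1024,3/256,1/64,1/32,1/16,1/8,1/4,1/2,1]  ⇒ 21/2048
val_13 [BRRRRRRRBRBRR]  L=[0,1/128,5/512]  R=[21/2048,11/1024,3/256,1/64,1/32,1/16,1/8,1/4,1/2,1]  ⇒ 41/4096
val_14 [BRRRRRRRBRBRRR]  L=[0,1/128,5/512]  R=[41/4096,21/2048,11/1024,3/256,1/64,1/32,1/16,1/8,1/4,1/2,1]  ⇒ 81/8192

81/8192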